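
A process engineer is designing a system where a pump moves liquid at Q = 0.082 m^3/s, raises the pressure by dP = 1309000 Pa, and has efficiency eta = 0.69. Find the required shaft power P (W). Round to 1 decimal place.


P = Q * dP / eta
P = 0.082 * 1309000 / 0.69
P = 107338.0 / 0.69
P = 155562.3 W


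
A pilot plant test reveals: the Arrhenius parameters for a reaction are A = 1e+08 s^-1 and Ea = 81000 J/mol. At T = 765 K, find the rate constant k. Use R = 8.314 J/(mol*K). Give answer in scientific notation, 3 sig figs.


k = A * exp(-Ea/(R*T))
k = 1e+08 * exp(-81000 / (8.314 * 765))
k = 1e+08 * exp(-12.735429)
k = 2.94e+02


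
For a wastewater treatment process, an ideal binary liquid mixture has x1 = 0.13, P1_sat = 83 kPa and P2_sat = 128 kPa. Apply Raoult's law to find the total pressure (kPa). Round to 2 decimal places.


P = x1*P1_sat + x2*P2_sat
x2 = 1 - x1 = 1 - 0.13 = 0.87
P = 0.13*83 + 0.87*128
P = 10.79 + 111.36
P = 122.15 kPa


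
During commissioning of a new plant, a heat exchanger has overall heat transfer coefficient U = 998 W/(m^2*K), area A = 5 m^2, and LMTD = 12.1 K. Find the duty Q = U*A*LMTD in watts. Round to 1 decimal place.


Q = U * A * LMTD
Q = 998 * 5 * 12.1
Q = 60379.0 W


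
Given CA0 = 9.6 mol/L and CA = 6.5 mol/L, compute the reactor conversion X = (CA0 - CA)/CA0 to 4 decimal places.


X = (CA0 - CA) / CA0
X = (9.6 - 6.5) / 9.6
X = 3.1 / 9.6
X = 0.3229


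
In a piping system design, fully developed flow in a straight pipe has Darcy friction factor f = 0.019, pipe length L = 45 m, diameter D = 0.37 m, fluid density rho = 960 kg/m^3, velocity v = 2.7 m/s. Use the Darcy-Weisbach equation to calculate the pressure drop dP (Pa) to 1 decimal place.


dP = f * (L/D) * (rho*v^2/2)
dP = 0.019 * (45/0.37) * (960*2.7^2/2)
L/D = 121.62162162
rho*v^2/2 = 960*7.29/2 = 3499.2
dP = 0.019 * 121.62162162 * 3499.2
dP = 8086.0 Pa


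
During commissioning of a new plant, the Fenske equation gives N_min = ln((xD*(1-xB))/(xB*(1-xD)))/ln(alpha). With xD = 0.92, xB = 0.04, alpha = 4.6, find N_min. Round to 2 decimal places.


N_min = ln((xD*(1-xB))/(xB*(1-xD))) / ln(alpha)
Numerator inside ln: 0.8832 / 0.0032 = 276.0
ln(276.0) = 5.620401
ln(alpha) = ln(4.6) = 1.526056
N_min = 5.620401 / 1.526056 = 3.68


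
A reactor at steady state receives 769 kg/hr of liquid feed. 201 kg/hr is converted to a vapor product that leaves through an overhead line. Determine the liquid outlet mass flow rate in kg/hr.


Steady-state mass balance on the main outlet: F_out = F_in - F_removed
F_out = 769 - 201
F_out = 568 kg/hr


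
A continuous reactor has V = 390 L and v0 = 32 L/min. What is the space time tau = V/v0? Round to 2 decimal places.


tau = V / v0
tau = 390 / 32
tau = 12.19 min


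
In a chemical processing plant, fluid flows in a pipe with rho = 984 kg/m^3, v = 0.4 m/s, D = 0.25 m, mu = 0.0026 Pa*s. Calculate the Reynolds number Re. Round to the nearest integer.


Re = rho * v * D / mu
Re = 984 * 0.4 * 0.25 / 0.0026
Re = 98.4 / 0.0026
Re = 37846


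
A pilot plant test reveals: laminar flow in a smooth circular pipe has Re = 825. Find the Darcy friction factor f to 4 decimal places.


f = 64 / Re
f = 64 / 825
f = 0.0776


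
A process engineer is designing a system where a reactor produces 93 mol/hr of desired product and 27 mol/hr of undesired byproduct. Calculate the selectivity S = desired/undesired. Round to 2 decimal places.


S = desired product rate / undesired product rate
S = 93 / 27
S = 3.44


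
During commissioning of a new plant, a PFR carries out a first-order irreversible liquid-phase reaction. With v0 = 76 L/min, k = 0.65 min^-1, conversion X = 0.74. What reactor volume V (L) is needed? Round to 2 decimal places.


V = (v0/k) * ln(1/(1-X))
V = (76/0.65) * ln(1/(1-0.74))
V = 116.923077 * ln(3.846154)
V = 116.923077 * 1.347074
V = 157.50 L


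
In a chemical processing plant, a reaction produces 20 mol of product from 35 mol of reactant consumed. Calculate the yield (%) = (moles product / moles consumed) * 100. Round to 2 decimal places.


Yield = (moles product / moles consumed) * 100%
Yield = (20 / 35) * 100
Yield = 0.5714 * 100
Yield = 57.14%


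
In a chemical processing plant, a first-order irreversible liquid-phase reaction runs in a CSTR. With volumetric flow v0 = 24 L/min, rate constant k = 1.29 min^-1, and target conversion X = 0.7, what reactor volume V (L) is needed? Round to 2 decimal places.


V = v0 * X / (k * (1 - X))
V = 24 * 0.7 / (1.29 * (1 - 0.7))
V = 16.8 / (1.29 * 0.3)
V = 16.8 / 0.387
V = 43.41 L


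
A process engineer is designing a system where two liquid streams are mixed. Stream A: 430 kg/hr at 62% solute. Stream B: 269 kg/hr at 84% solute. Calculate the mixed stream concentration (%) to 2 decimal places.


Mass balance on solute: F1*x1 + F2*x2 = F3*x3
F3 = F1 + F2 = 430 + 269 = 699 kg/hr
x3 = (F1*x1 + F2*x2)/F3
x3 = (430*0.62 + 269*0.84) / 699
x3 = 70.47%


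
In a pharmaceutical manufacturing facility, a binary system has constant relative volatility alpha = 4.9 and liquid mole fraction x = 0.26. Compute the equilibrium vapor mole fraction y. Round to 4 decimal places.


y = alpha*x / (1 + (alpha-1)*x)
y = 4.9*0.26 / (1 + (4.9-1)*0.26)
y = 1.274 / (1 + 1.014)
y = 1.274 / 2.014
y = 0.6326


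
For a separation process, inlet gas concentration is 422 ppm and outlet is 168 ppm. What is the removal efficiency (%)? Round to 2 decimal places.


Efficiency = (G_in - G_out) / G_in * 100%
Efficiency = (422 - 168) / 422 * 100
Efficiency = 254 / 422 * 100
Efficiency = 60.19%


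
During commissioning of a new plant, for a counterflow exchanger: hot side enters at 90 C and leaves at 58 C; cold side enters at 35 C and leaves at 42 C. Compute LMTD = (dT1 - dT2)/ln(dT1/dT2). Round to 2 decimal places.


dT1 = Th_in - Tc_out = 90 - 42 = 48
dT2 = Th_out - Tc_in = 58 - 35 = 23
LMTD = (dT1 - dT2) / ln(dT1/dT2)
LMTD = (48 - 23) / ln(48/23)
LMTD = 33.98 K


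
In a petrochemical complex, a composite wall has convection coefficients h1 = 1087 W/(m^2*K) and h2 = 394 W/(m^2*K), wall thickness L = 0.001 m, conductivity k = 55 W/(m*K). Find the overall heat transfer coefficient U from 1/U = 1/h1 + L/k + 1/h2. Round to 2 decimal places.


1/U = 1/h1 + L/k + 1/h2
1/U = 1/1087 + 0.001/55 + 1/394
1/U = 0.0009199632 + 1.81818e-05 + 0.0025380711
1/U = 0.0034762161
U = 287.67 W/(m^2*K)


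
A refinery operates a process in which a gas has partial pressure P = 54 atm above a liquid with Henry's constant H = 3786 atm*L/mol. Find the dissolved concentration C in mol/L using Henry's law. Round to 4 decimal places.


C = P / H
C = 54 / 3786
C = 0.0143 mol/L


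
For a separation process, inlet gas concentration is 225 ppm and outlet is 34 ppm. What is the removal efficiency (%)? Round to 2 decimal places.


Efficiency = (G_in - G_out) / G_in * 100%
Efficiency = (225 - 34) / 225 * 100
Efficiency = 191 / 225 * 100
Efficiency = 84.89%


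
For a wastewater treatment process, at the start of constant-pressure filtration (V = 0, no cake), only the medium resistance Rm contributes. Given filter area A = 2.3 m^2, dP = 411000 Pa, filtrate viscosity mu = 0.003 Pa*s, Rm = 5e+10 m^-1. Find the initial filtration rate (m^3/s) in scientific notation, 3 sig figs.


rate = A * dP / (mu * Rm)
rate = 2.3 * 411000 / (0.003 * 5e+10)
rate = 945300.0 / 1.500e+08
rate = 6.30e-03 m^3/s


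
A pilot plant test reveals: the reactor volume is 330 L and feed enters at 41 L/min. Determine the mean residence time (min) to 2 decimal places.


tau = V / v0
tau = 330 / 41
tau = 8.05 min


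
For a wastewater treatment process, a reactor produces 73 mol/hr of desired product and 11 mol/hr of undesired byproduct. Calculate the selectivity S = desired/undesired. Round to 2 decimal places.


S = desired product rate / undesired product rate
S = 73 / 11
S = 6.64


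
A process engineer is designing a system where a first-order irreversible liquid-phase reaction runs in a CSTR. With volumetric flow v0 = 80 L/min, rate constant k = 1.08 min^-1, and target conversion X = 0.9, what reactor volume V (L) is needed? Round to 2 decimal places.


V = v0 * X / (k * (1 - X))
V = 80 * 0.9 / (1.08 * (1 - 0.9))
V = 72.0 / (1.08 * 0.1)
V = 72.0 / 0.108
V = 666.67 L


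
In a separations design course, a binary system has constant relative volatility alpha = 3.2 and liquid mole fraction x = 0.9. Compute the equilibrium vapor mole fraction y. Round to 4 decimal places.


y = alpha*x / (1 + (alpha-1)*x)
y = 3.2*0.9 / (1 + (3.2-1)*0.9)
y = 2.88 / (1 + 1.98)
y = 2.88 / 2.98
y = 0.9664


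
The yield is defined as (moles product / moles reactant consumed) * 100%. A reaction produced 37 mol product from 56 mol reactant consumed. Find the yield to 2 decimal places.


Yield = (moles product / moles consumed) * 100%
Yield = (37 / 56) * 100
Yield = 0.6607 * 100
Yield = 66.07%


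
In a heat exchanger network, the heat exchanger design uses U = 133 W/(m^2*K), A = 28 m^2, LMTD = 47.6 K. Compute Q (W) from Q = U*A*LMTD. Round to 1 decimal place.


Q = U * A * LMTD
Q = 133 * 28 * 47.6
Q = 177262.4 W


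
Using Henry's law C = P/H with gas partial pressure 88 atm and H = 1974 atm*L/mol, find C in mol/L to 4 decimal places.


C = P / H
C = 88 / 1974
C = 0.0446 mol/L


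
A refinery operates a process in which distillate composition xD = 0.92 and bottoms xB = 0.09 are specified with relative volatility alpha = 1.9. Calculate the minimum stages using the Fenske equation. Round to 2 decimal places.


N_min = ln((xD*(1-xB))/(xB*(1-xD))) / ln(alpha)
Numerator inside ln: 0.8372 / 0.0072 = 116.277778
ln(116.277778) = 4.755982
ln(alpha) = ln(1.9) = 0.641854
N_min = 4.755982 / 0.641854 = 7.41


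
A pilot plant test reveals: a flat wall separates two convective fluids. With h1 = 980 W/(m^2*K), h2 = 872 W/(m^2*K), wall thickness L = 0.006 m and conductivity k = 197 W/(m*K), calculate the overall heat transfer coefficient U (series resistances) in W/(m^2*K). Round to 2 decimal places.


1/U = 1/h1 + L/k + 1/h2
1/U = 1/980 + 0.006/197 + 1/872
1/U = 0.0010204082 + 3.04569e-05 + 0.001146789
1/U = 0.0021976541
U = 455.03 W/(m^2*K)


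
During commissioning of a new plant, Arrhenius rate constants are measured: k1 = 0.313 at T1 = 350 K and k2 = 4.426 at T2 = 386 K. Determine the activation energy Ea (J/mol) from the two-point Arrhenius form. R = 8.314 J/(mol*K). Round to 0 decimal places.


Ea = R * ln(k2/k1) / (1/T1 - 1/T2)
ln(k2/k1) = ln(4.426/0.313) = 2.6490483
1/T1 - 1/T2 = 1/350 - 1/386 = 0.000266469282
Ea = 8.314 * 2.6490483 / 0.000266469282
Ea = 82652 J/mol


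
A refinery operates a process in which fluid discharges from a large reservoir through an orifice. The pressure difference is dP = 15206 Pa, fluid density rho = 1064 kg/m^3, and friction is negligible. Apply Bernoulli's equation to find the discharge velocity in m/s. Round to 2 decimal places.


v = sqrt(2*dP/rho)
v = sqrt(2*15206/1064)
v = sqrt(28.582707)
v = 5.35 m/s


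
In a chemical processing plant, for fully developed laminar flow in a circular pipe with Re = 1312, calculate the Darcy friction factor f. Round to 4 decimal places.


f = 64 / Re
f = 64 / 1312
f = 0.0488


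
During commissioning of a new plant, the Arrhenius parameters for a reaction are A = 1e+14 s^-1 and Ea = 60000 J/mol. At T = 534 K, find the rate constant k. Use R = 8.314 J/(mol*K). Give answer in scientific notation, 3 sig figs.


k = A * exp(-Ea/(R*T))
k = 1e+14 * exp(-60000 / (8.314 * 534))
k = 1e+14 * exp(-13.5145)
k = 1.35e+08


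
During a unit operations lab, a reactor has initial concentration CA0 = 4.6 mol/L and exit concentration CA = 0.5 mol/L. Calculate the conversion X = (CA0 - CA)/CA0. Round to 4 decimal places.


X = (CA0 - CA) / CA0
X = (4.6 - 0.5) / 4.6
X = 4.1 / 4.6
X = 0.8913


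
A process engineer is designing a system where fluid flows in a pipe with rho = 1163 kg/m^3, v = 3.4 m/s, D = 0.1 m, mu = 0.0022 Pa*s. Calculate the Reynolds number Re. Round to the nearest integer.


Re = rho * v * D / mu
Re = 1163 * 3.4 * 0.1 / 0.0022
Re = 395.42 / 0.0022
Re = 179736


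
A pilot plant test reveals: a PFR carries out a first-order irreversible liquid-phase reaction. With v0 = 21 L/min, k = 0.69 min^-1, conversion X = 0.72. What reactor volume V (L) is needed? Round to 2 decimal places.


V = (v0/k) * ln(1/(1-X))
V = (21/0.69) * ln(1/(1-0.72))
V = 30.434783 * ln(3.571429)
V = 30.434783 * 1.272966
V = 38.74 L


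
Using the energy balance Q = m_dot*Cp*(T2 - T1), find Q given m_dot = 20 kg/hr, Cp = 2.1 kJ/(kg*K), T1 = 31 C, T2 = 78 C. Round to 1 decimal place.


Q = m_dot * Cp * (T2 - T1)
Q = 20 * 2.1 * (78 - 31)
Q = 20 * 2.1 * 47
Q = 1974.0 kJ/hr


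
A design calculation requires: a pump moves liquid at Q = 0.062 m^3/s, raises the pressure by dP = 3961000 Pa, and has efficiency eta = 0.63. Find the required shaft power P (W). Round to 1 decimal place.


P = Q * dP / eta
P = 0.062 * 3961000 / 0.63
P = 245582.0 / 0.63
P = 389812.7 W


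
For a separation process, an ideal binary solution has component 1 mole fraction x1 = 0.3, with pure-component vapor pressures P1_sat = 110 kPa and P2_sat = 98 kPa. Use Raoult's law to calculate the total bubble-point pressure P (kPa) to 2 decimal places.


P = x1*P1_sat + x2*P2_sat
x2 = 1 - x1 = 1 - 0.3 = 0.7
P = 0.3*110 + 0.7*98
P = 33.0 + 68.6
P = 101.60 kPa


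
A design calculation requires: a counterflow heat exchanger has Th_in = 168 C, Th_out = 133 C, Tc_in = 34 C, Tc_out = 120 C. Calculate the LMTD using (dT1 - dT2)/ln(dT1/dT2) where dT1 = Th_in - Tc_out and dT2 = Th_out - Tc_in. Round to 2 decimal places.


dT1 = Th_in - Tc_out = 168 - 120 = 48
dT2 = Th_out - Tc_in = 133 - 34 = 99
LMTD = (dT1 - dT2) / ln(dT1/dT2)
LMTD = (48 - 99) / ln(48/99)
LMTD = 70.45 K


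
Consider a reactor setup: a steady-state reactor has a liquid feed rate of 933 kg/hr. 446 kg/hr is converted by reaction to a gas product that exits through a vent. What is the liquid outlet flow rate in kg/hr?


Steady-state mass balance on the main outlet: F_out = F_in - F_removed
F_out = 933 - 446
F_out = 487 kg/hr


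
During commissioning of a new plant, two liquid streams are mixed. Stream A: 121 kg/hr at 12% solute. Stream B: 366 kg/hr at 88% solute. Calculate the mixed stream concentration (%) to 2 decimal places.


Mass balance on solute: F1*x1 + F2*x2 = F3*x3
F3 = F1 + F2 = 121 + 366 = 487 kg/hr
x3 = (F1*x1 + F2*x2)/F3
x3 = (121*0.12 + 366*0.88) / 487
x3 = 69.12%


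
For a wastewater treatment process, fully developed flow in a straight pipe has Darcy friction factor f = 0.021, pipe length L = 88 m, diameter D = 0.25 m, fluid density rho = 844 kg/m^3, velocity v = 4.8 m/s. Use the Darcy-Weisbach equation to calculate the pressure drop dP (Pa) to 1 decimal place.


dP = f * (L/D) * (rho*v^2/2)
dP = 0.021 * (88/0.25) * (844*4.8^2/2)
L/D = 352.0
rho*v^2/2 = 844*23.04/2 = 9722.88
dP = 0.021 * 352.0 * 9722.88
dP = 71871.5 Pa


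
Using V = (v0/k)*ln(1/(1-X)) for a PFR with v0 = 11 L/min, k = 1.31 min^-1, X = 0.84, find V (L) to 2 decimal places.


V = (v0/k) * ln(1/(1-X))
V = (11/1.31) * ln(1/(1-0.84))
V = 8.396947 * ln(6.25)
V = 8.396947 * 1.832581
V = 15.39 L


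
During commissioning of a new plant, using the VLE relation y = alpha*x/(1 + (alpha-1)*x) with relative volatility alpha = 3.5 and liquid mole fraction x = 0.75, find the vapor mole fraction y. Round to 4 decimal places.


y = alpha*x / (1 + (alpha-1)*x)
y = 3.5*0.75 / (1 + (3.5-1)*0.75)
y = 2.625 / (1 + 1.875)
y = 2.625 / 2.875
y = 0.9130


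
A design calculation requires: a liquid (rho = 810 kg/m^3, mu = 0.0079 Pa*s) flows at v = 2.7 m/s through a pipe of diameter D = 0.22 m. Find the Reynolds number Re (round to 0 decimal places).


Re = rho * v * D / mu
Re = 810 * 2.7 * 0.22 / 0.0079
Re = 481.14 / 0.0079
Re = 60904


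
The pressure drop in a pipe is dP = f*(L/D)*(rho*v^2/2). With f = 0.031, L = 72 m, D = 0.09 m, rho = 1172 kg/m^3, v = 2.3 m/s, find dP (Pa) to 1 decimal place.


dP = f * (L/D) * (rho*v^2/2)
dP = 0.031 * (72/0.09) * (1172*2.3^2/2)
L/D = 800.0
rho*v^2/2 = 1172*5.29/2 = 3099.94
dP = 0.031 * 800.0 * 3099.94
dP = 76878.5 Pa


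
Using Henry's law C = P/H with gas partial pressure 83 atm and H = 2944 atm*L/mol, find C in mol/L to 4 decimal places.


C = P / H
C = 83 / 2944
C = 0.0282 mol/L


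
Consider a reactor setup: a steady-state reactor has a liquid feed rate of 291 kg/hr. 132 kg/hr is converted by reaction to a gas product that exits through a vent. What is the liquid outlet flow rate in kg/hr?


Steady-state mass balance on the main outlet: F_out = F_in - F_removed
F_out = 291 - 132
F_out = 159 kg/hr


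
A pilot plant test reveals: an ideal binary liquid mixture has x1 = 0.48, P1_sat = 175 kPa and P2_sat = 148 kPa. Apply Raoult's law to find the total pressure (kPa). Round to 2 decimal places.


P = x1*P1_sat + x2*P2_sat
x2 = 1 - x1 = 1 - 0.48 = 0.52
P = 0.48*175 + 0.52*148
P = 84.0 + 76.96
P = 160.96 kPa


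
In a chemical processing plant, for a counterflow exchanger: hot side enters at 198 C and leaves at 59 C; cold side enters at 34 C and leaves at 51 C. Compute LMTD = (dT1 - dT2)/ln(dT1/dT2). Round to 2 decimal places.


dT1 = Th_in - Tc_out = 198 - 51 = 147
dT2 = Th_out - Tc_in = 59 - 34 = 25
LMTD = (dT1 - dT2) / ln(dT1/dT2)
LMTD = (147 - 25) / ln(147/25)
LMTD = 68.87 K


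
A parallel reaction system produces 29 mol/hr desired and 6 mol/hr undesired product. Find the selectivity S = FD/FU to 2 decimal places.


S = desired product rate / undesired product rate
S = 29 / 6
S = 4.83


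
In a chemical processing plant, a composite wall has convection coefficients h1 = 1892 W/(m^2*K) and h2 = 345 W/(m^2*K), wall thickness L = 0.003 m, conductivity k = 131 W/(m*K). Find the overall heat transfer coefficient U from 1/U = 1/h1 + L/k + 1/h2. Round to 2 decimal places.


1/U = 1/h1 + L/k + 1/h2
1/U = 1/1892 + 0.003/131 + 1/345
1/U = 0.0005285412 + 2.29008e-05 + 0.0028985507
1/U = 0.0034499927
U = 289.86 W/(m^2*K)


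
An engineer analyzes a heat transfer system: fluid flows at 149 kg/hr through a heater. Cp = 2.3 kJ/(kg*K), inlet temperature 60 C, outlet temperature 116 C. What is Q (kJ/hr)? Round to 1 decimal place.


Q = m_dot * Cp * (T2 - T1)
Q = 149 * 2.3 * (116 - 60)
Q = 149 * 2.3 * 56
Q = 19191.2 kJ/hr


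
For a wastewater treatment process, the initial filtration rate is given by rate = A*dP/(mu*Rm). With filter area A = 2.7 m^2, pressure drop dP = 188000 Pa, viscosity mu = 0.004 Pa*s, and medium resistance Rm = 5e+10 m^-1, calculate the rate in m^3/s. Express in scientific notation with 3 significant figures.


rate = A * dP / (mu * Rm)
rate = 2.7 * 188000 / (0.004 * 5e+10)
rate = 507600.0 / 2.000e+08
rate = 2.54e-03 m^3/s


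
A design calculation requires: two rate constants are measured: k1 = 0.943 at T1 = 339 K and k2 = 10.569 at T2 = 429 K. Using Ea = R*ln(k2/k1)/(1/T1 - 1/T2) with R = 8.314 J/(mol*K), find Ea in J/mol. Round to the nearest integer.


Ea = R * ln(k2/k1) / (1/T1 - 1/T2)
ln(k2/k1) = ln(10.569/0.943) = 2.4166142
1/T1 - 1/T2 = 1/339 - 1/429 = 0.000618850176
Ea = 8.314 * 2.4166142 / 0.000618850176
Ea = 32466 J/mol


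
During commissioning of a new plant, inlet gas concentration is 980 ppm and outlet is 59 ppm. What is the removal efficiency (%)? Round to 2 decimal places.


Efficiency = (G_in - G_out) / G_in * 100%
Efficiency = (980 - 59) / 980 * 100
Efficiency = 921 / 980 * 100
Efficiency = 93.98%


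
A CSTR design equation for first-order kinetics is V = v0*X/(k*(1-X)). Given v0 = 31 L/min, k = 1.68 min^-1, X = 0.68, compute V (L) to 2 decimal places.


V = v0 * X / (k * (1 - X))
V = 31 * 0.68 / (1.68 * (1 - 0.68))
V = 21.08 / (1.68 * 0.32)
V = 21.08 / 0.5376
V = 39.21 L


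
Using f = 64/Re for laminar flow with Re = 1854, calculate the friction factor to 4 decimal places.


f = 64 / Re
f = 64 / 1854
f = 0.0345


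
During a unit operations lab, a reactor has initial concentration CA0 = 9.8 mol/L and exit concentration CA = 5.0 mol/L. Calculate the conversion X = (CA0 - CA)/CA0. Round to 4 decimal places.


X = (CA0 - CA) / CA0
X = (9.8 - 5.0) / 9.8
X = 4.8 / 9.8
X = 0.4898


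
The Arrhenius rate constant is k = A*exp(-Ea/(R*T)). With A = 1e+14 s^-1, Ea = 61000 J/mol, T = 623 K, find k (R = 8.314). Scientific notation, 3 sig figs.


k = A * exp(-Ea/(R*T))
k = 1e+14 * exp(-61000 / (8.314 * 623))
k = 1e+14 * exp(-11.776921)
k = 7.68e+08


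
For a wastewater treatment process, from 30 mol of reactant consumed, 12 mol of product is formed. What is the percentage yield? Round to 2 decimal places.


Yield = (moles product / moles consumed) * 100%
Yield = (12 / 30) * 100
Yield = 0.4 * 100
Yield = 40.00%


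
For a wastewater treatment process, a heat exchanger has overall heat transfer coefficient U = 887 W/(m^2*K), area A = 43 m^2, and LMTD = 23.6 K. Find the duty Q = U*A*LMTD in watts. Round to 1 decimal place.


Q = U * A * LMTD
Q = 887 * 43 * 23.6
Q = 900127.6 W


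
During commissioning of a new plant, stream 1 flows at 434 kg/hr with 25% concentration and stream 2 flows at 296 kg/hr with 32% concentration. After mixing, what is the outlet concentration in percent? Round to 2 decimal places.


Mass balance on solute: F1*x1 + F2*x2 = F3*x3
F3 = F1 + F2 = 434 + 296 = 730 kg/hr
x3 = (F1*x1 + F2*x2)/F3
x3 = (434*0.25 + 296*0.32) / 730
x3 = 27.84%


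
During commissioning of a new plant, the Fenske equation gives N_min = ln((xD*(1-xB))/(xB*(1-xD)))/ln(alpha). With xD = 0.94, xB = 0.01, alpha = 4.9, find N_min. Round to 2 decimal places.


N_min = ln((xD*(1-xB))/(xB*(1-xD))) / ln(alpha)
Numerator inside ln: 0.9306 / 0.0006 = 1551.0
ln(1551.0) = 7.346655
ln(alpha) = ln(4.9) = 1.589235
N_min = 7.346655 / 1.589235 = 4.62


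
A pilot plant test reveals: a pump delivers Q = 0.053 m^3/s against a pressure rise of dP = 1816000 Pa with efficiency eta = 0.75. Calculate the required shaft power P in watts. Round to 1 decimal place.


P = Q * dP / eta
P = 0.053 * 1816000 / 0.75
P = 96248.0 / 0.75
P = 128330.7 W


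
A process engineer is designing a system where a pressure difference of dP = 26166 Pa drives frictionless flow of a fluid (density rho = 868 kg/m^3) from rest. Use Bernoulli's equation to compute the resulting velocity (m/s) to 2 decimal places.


v = sqrt(2*dP/rho)
v = sqrt(2*26166/868)
v = sqrt(60.290323)
v = 7.76 m/s


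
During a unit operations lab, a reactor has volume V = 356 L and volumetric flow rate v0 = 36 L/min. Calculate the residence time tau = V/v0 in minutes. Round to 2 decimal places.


tau = V / v0
tau = 356 / 36
tau = 9.89 min


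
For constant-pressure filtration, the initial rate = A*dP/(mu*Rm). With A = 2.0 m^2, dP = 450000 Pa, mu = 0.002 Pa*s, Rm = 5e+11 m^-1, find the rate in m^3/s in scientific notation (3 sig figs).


rate = A * dP / (mu * Rm)
rate = 2.0 * 450000 / (0.002 * 5e+11)
rate = 900000.0 / 1.000e+09
rate = 9.00e-04 m^3/s


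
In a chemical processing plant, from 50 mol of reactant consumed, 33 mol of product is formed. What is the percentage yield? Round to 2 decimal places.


Yield = (moles product / moles consumed) * 100%
Yield = (33 / 50) * 100
Yield = 0.66 * 100
Yield = 66.00%


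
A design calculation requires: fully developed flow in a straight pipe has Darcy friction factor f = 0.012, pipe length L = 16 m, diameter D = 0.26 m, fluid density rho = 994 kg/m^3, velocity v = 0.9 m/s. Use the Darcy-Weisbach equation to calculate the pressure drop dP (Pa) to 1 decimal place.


dP = f * (L/D) * (rho*v^2/2)
dP = 0.012 * (16/0.26) * (994*0.9^2/2)
L/D = 61.53846154
rho*v^2/2 = 994*0.81/2 = 402.57
dP = 0.012 * 61.53846154 * 402.57
dP = 297.3 Pa


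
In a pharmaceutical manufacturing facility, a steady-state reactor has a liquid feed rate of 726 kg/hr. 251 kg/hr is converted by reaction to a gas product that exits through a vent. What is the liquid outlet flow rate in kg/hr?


Steady-state mass balance on the main outlet: F_out = F_in - F_removed
F_out = 726 - 251
F_out = 475 kg/hr


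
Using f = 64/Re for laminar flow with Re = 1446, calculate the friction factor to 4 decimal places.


f = 64 / Re
f = 64 / 1446
f = 0.0443


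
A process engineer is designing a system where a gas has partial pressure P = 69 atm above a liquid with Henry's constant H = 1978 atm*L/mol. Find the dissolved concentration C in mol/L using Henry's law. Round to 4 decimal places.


C = P / H
C = 69 / 1978
C = 0.0349 mol/L


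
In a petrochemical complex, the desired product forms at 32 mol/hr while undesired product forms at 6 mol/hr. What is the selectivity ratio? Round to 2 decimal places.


S = desired product rate / undesired product rate
S = 32 / 6
S = 5.33


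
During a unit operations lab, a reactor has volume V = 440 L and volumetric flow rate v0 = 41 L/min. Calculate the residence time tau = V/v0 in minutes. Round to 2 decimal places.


tau = V / v0
tau = 440 / 41
tau = 10.73 min


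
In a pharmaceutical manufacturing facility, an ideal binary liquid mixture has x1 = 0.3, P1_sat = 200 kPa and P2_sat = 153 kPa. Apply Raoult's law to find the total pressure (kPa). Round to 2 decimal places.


P = x1*P1_sat + x2*P2_sat
x2 = 1 - x1 = 1 - 0.3 = 0.7
P = 0.3*200 + 0.7*153
P = 60.0 + 107.1
P = 167.10 kPa


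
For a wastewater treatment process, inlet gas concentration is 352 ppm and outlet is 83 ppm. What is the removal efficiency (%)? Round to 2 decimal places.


Efficiency = (G_in - G_out) / G_in * 100%
Efficiency = (352 - 83) / 352 * 100
Efficiency = 269 / 352 * 100
Efficiency = 76.42%


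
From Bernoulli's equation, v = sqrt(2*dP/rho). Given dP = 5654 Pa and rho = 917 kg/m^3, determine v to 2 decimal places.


v = sqrt(2*dP/rho)
v = sqrt(2*5654/917)
v = sqrt(12.331516)
v = 3.51 m/s


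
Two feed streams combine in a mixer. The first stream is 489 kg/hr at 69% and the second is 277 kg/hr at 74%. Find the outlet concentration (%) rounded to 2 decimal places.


Mass balance on solute: F1*x1 + F2*x2 = F3*x3
F3 = F1 + F2 = 489 + 277 = 766 kg/hr
x3 = (F1*x1 + F2*x2)/F3
x3 = (489*0.69 + 277*0.74) / 766
x3 = 70.81%


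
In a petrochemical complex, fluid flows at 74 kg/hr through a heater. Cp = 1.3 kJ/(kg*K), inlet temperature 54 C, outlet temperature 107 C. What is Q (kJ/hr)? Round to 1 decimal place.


Q = m_dot * Cp * (T2 - T1)
Q = 74 * 1.3 * (107 - 54)
Q = 74 * 1.3 * 53
Q = 5098.6 kJ/hr


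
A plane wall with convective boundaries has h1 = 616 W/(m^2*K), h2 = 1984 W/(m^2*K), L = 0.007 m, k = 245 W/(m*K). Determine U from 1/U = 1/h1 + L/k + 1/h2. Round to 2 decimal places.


1/U = 1/h1 + L/k + 1/h2
1/U = 1/616 + 0.007/245 + 1/1984
1/U = 0.0016233766 + 2.85714e-05 + 0.0005040323
1/U = 0.0021559803
U = 463.83 W/(m^2*K)


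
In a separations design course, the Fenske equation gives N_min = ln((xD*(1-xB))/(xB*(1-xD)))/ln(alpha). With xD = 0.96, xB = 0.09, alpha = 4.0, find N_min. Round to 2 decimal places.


N_min = ln((xD*(1-xB))/(xB*(1-xD))) / ln(alpha)
Numerator inside ln: 0.8736 / 0.0036 = 242.666667
ln(242.666667) = 5.491689
ln(alpha) = ln(4.0) = 1.386294
N_min = 5.491689 / 1.386294 = 3.96


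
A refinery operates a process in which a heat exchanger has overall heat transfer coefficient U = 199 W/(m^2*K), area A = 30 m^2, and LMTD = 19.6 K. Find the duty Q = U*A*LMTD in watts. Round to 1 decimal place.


Q = U * A * LMTD
Q = 199 * 30 * 19.6
Q = 117012.0 W


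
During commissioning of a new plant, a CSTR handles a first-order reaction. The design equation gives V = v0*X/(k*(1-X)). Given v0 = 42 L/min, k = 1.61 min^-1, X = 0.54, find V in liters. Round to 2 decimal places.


V = v0 * X / (k * (1 - X))
V = 42 * 0.54 / (1.61 * (1 - 0.54))
V = 22.68 / (1.61 * 0.46)
V = 22.68 / 0.7406
V = 30.62 L


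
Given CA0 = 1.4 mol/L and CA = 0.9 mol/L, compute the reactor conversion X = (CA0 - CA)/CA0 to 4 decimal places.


X = (CA0 - CA) / CA0
X = (1.4 - 0.9) / 1.4
X = 0.5 / 1.4
X = 0.3571


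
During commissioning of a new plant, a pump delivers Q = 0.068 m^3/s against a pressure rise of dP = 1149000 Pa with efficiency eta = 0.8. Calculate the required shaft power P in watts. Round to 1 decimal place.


P = Q * dP / eta
P = 0.068 * 1149000 / 0.8
P = 78132.0 / 0.8
P = 97665.0 W


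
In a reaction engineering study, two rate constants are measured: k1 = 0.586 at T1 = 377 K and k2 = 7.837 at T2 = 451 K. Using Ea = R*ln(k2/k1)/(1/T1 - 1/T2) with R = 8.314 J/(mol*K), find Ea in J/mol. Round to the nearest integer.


Ea = R * ln(k2/k1) / (1/T1 - 1/T2)
ln(k2/k1) = ln(7.837/0.586) = 2.5932916
1/T1 - 1/T2 = 1/377 - 1/451 = 0.000435224994
Ea = 8.314 * 2.5932916 / 0.000435224994
Ea = 49539 J/mol


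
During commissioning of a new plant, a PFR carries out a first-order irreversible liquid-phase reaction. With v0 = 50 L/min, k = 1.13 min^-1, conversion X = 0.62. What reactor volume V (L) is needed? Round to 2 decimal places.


V = (v0/k) * ln(1/(1-X))
V = (50/1.13) * ln(1/(1-0.62))
V = 44.247788 * ln(2.631579)
V = 44.247788 * 0.967584
V = 42.81 L


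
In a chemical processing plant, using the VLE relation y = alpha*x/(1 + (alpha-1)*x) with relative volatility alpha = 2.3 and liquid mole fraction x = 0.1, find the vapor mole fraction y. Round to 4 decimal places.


y = alpha*x / (1 + (alpha-1)*x)
y = 2.3*0.1 / (1 + (2.3-1)*0.1)
y = 0.23 / (1 + 0.13)
y = 0.23 / 1.13
y = 0.2035


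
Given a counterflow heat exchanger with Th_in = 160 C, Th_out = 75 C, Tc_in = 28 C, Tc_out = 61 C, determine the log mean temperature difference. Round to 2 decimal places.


dT1 = Th_in - Tc_out = 160 - 61 = 99
dT2 = Th_out - Tc_in = 75 - 28 = 47
LMTD = (dT1 - dT2) / ln(dT1/dT2)
LMTD = (99 - 47) / ln(99/47)
LMTD = 69.80 K


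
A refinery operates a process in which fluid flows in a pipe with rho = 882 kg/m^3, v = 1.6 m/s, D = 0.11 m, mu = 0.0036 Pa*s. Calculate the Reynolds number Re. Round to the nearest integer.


Re = rho * v * D / mu
Re = 882 * 1.6 * 0.11 / 0.0036
Re = 155.232 / 0.0036
Re = 43120


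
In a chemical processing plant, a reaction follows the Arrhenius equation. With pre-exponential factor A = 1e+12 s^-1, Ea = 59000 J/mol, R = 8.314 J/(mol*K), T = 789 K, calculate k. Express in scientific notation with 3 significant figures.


k = A * exp(-Ea/(R*T))
k = 1e+12 * exp(-59000 / (8.314 * 789))
k = 1e+12 * exp(-8.994251)
k = 1.24e+08


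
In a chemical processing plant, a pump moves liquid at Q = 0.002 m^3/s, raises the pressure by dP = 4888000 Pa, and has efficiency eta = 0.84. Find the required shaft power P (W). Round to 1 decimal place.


P = Q * dP / eta
P = 0.002 * 4888000 / 0.84
P = 9776.0 / 0.84
P = 11638.1 W


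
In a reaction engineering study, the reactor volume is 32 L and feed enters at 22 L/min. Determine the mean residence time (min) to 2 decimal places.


tau = V / v0
tau = 32 / 22
tau = 1.45 min


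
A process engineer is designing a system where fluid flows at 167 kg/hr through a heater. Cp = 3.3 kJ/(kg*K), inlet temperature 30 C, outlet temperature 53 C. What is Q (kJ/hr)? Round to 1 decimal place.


Q = m_dot * Cp * (T2 - T1)
Q = 167 * 3.3 * (53 - 30)
Q = 167 * 3.3 * 23
Q = 12675.3 kJ/hr


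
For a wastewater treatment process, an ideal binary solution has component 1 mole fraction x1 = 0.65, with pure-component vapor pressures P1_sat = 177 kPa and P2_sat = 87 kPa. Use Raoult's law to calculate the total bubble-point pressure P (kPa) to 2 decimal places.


P = x1*P1_sat + x2*P2_sat
x2 = 1 - x1 = 1 - 0.65 = 0.35
P = 0.65*177 + 0.35*87
P = 115.05 + 30.45
P = 145.50 kPa


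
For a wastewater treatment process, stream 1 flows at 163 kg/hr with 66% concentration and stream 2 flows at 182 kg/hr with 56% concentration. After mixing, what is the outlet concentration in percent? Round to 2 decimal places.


Mass balance on solute: F1*x1 + F2*x2 = F3*x3
F3 = F1 + F2 = 163 + 182 = 345 kg/hr
x3 = (F1*x1 + F2*x2)/F3
x3 = (163*0.66 + 182*0.56) / 345
x3 = 60.72%


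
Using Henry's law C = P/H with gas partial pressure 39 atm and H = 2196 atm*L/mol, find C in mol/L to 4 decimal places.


C = P / H
C = 39 / 2196
C = 0.0178 mol/L


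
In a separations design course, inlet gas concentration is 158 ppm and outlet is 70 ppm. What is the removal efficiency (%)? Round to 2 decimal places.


Efficiency = (G_in - G_out) / G_in * 100%
Efficiency = (158 - 70) / 158 * 100
Efficiency = 88 / 158 * 100
Efficiency = 55.70%


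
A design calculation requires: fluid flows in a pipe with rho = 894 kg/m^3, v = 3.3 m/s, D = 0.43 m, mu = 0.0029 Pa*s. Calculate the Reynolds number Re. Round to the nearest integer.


Re = rho * v * D / mu
Re = 894 * 3.3 * 0.43 / 0.0029
Re = 1268.586 / 0.0029
Re = 437443


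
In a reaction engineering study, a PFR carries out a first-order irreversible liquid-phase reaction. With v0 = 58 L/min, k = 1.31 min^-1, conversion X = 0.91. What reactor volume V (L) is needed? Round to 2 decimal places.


V = (v0/k) * ln(1/(1-X))
V = (58/1.31) * ln(1/(1-0.91))
V = 44.274809 * ln(11.111111)
V = 44.274809 * 2.407946
V = 106.61 L


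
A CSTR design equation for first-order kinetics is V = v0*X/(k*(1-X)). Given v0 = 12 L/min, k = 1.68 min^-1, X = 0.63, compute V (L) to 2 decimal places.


V = v0 * X / (k * (1 - X))
V = 12 * 0.63 / (1.68 * (1 - 0.63))
V = 7.56 / (1.68 * 0.37)
V = 7.56 / 0.6216
V = 12.16 L


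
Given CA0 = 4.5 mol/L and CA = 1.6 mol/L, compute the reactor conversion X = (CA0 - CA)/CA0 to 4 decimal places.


X = (CA0 - CA) / CA0
X = (4.5 - 1.6) / 4.5
X = 2.9 / 4.5
X = 0.6444


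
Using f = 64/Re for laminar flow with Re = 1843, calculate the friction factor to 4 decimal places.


f = 64 / Re
f = 64 / 1843
f = 0.0347


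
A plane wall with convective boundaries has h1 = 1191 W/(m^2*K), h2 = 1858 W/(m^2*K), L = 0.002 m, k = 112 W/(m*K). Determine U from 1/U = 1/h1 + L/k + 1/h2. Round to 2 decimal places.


1/U = 1/h1 + L/k + 1/h2
1/U = 1/1191 + 0.002/112 + 1/1858
1/U = 0.0008396306 + 1.78571e-05 + 0.0005382131
1/U = 0.0013957008
U = 716.49 W/(m^2*K)


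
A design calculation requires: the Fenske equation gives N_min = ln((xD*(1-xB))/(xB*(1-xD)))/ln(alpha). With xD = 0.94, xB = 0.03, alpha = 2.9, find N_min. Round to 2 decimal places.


N_min = ln((xD*(1-xB))/(xB*(1-xD))) / ln(alpha)
Numerator inside ln: 0.9118 / 0.0018 = 506.555556
ln(506.555556) = 6.227634
ln(alpha) = ln(2.9) = 1.064711
N_min = 6.227634 / 1.064711 = 5.85


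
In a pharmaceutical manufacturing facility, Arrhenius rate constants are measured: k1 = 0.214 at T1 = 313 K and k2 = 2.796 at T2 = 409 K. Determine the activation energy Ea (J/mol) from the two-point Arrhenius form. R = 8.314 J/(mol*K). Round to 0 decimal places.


Ea = R * ln(k2/k1) / (1/T1 - 1/T2)
ln(k2/k1) = ln(2.796/0.214) = 2.5699691
1/T1 - 1/T2 = 1/313 - 1/409 = 0.000749900404
Ea = 8.314 * 2.5699691 / 0.000749900404
Ea = 28493 J/mol


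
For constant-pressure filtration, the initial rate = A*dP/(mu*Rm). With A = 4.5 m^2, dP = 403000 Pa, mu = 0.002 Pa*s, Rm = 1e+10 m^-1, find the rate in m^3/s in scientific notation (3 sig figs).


rate = A * dP / (mu * Rm)
rate = 4.5 * 403000 / (0.002 * 1e+10)
rate = 1813500.0 / 2.000e+07
rate = 9.07e-02 m^3/s


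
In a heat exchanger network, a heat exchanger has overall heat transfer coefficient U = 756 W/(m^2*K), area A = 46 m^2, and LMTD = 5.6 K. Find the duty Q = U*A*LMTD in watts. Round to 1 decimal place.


Q = U * A * LMTD
Q = 756 * 46 * 5.6
Q = 194745.6 W


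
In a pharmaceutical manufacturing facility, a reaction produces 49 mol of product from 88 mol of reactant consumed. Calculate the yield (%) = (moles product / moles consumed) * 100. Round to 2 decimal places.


Yield = (moles product / moles consumed) * 100%
Yield = (49 / 88) * 100
Yield = 0.5568 * 100
Yield = 55.68%


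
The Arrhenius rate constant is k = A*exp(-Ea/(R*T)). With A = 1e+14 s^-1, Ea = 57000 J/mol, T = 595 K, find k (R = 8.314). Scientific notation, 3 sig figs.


k = A * exp(-Ea/(R*T))
k = 1e+14 * exp(-57000 / (8.314 * 595))
k = 1e+14 * exp(-11.522531)
k = 9.90e+08


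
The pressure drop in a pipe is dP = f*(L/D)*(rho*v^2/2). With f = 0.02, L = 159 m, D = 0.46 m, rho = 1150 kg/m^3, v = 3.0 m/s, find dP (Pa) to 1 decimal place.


dP = f * (L/D) * (rho*v^2/2)
dP = 0.02 * (159/0.46) * (1150*3.0^2/2)
L/D = 345.65217391
rho*v^2/2 = 1150*9.0/2 = 5175.0
dP = 0.02 * 345.65217391 * 5175.0
dP = 35775.0 Pa


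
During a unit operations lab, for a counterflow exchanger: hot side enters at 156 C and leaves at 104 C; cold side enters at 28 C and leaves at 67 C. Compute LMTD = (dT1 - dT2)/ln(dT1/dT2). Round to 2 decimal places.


dT1 = Th_in - Tc_out = 156 - 67 = 89
dT2 = Th_out - Tc_in = 104 - 28 = 76
LMTD = (dT1 - dT2) / ln(dT1/dT2)
LMTD = (89 - 76) / ln(89/76)
LMTD = 82.33 K


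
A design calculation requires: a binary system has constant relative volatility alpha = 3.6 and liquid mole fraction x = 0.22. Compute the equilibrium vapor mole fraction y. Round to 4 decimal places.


y = alpha*x / (1 + (alpha-1)*x)
y = 3.6*0.22 / (1 + (3.6-1)*0.22)
y = 0.792 / (1 + 0.572)
y = 0.792 / 1.572
y = 0.5038


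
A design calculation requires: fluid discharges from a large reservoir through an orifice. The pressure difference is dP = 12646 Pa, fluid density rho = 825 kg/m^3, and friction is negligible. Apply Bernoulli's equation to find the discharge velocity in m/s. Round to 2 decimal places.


v = sqrt(2*dP/rho)
v = sqrt(2*12646/825)
v = sqrt(30.65697)
v = 5.54 m/s


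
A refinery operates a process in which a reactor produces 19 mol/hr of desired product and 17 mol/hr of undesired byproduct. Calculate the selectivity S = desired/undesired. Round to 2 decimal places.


S = desired product rate / undesired product rate
S = 19 / 17
S = 1.12


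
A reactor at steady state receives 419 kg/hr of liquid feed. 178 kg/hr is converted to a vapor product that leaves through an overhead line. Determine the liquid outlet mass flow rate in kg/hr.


Steady-state mass balance on the main outlet: F_out = F_in - F_removed
F_out = 419 - 178
F_out = 241 kg/hr


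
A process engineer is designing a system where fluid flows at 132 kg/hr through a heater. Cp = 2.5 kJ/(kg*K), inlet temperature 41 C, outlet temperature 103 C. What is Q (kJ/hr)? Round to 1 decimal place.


Q = m_dot * Cp * (T2 - T1)
Q = 132 * 2.5 * (103 - 41)
Q = 132 * 2.5 * 62
Q = 20460.0 kJ/hr


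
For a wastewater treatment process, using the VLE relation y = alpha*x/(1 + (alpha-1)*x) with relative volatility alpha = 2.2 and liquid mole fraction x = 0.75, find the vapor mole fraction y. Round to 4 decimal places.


y = alpha*x / (1 + (alpha-1)*x)
y = 2.2*0.75 / (1 + (2.2-1)*0.75)
y = 1.65 / (1 + 0.9)
y = 1.65 / 1.9
y = 0.8684


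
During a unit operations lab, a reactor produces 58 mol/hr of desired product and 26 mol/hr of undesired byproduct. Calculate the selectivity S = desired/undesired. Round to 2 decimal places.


S = desired product rate / undesired product rate
S = 58 / 26
S = 2.23


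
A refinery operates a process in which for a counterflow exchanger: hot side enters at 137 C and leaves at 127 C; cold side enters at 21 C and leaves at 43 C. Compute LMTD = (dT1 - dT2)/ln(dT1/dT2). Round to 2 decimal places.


dT1 = Th_in - Tc_out = 137 - 43 = 94
dT2 = Th_out - Tc_in = 127 - 21 = 106
LMTD = (dT1 - dT2) / ln(dT1/dT2)
LMTD = (94 - 106) / ln(94/106)
LMTD = 99.88 K


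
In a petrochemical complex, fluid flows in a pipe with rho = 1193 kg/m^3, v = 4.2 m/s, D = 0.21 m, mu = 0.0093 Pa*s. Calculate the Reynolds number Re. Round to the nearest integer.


Re = rho * v * D / mu
Re = 1193 * 4.2 * 0.21 / 0.0093
Re = 1052.226 / 0.0093
Re = 113143


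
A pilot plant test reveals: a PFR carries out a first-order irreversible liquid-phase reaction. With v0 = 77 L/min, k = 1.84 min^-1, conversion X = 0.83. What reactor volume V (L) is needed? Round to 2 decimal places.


V = (v0/k) * ln(1/(1-X))
V = (77/1.84) * ln(1/(1-0.83))
V = 41.847826 * ln(5.882353)
V = 41.847826 * 1.771957
V = 74.15 L
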